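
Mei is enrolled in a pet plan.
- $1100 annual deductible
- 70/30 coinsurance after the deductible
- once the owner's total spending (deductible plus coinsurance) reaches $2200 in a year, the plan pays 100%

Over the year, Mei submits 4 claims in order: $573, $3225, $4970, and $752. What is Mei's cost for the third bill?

Claim 1 — $573: fully absorbed by the deductible. Owner owes $573 (running OOP $573).
Claim 2 — $3225: $527 to deductible, leaving $2698; 30% of $2698 = $809.40. Owner owes $1336.40 (running OOP $1909.40).
Claim 3 — $4970: 30% coinsurance on $4970 = $1491. OOP would hit $3400.40 > $2200, so the cap limits the owner to $2200 − $1909.40 = $290.60.

$290.60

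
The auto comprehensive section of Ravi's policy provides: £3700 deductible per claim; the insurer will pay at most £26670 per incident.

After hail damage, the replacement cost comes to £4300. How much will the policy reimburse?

£600

After the deductible, £4300 − £3700 = £600 remains.
£600 ≤ £26670, so the limit doesn't bind; insurer pays £600.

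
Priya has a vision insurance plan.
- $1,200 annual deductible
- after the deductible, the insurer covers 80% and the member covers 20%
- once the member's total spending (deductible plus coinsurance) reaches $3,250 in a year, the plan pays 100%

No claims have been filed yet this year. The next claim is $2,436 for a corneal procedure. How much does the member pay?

$1,447.20

Nothing has been paid toward the $1,200 deductible, so the first $1,200 of this charge is applied there.
That leaves $2,436 − $1,200 = $1,236 for coinsurance.
Coinsurance: $1,236 × 20% = $247.20.
So the member owes $1,200 + $247.20 = $1,447.20 before any cap.
Cumulative spending $0 + $1,447.20 = $1,447.20 stays under the $3,250 maximum.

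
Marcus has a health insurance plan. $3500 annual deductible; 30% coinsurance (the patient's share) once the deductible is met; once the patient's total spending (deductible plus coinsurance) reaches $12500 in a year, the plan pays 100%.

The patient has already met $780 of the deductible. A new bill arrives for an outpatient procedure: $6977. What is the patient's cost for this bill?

$3997.10

Remaining deductible: $3500 − $780 = $2720.
After the $2720 deductible portion, $6977 − $2720 = $4257 is subject to coinsurance.
30% of $4257 = $1277.10 falls to the patient.
So the patient owes $2720 + $1277.10 = $3997.10 before any cap.
Total out-of-pocket so far would be $780 + $3997.10 = $4777.10, below the $12500 cap — no reduction.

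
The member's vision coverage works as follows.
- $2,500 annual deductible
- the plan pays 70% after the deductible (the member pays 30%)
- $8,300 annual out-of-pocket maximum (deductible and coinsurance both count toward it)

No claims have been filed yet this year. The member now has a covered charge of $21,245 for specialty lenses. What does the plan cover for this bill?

$13,121.50

The full $2,500 deductible is still open; $2,500 of this bill applies to it.
The remaining $18,745 (= $21,245 − $2,500) moves to coinsurance.
Coinsurance: $18,745 × 30% = $5,623.50.
Member responsibility before any cap: $2,500 + $5,623.50 = $8,123.50.
Total out-of-pocket so far would be $0 + $8,123.50 = $8,123.50, below the $8,300 cap — no reduction.
Insurer pays the balance: $21,245 − $8,123.50 = $13,121.50.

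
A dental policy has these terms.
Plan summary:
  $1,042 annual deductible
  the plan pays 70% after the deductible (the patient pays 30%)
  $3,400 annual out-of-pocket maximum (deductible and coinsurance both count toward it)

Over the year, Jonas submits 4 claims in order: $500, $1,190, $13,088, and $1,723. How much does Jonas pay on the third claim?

$2,163.60

Claim 1 — $500: entire amount goes to the deductible. Cost to patient: $500. OOP to date $500.
Claim 2 — $1,190: $542 finishes the deductible; $648 goes to coinsurance; patient's 30% is $194.40. Patient pays $736.40; OOP now $1,236.40.
Claim 3 — $13,088: deductible already satisfied, so patient's share is 30% × $13,088 = $3,926.40. Adding that to $1,236.40 gives $5,162.80, past the $3,400 cap; patient pays only $3,400 − $1,236.40 = $2,163.60.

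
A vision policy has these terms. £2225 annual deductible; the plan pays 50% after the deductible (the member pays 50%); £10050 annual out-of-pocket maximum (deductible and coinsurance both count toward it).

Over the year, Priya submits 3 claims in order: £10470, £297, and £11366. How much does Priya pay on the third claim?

Claim 1 — £10470: £2225 to deductible, leaving £8245; member's 50% is £4122.50. Member owes £6347.50 (running OOP £6347.50).
Claim 2 — £297: deductible met; 50% of £297 = £148.50. Member pays £148.50; OOP now £6496.
Claim 3 — £11366: 50% coinsurance on £11366 = £5683. That would push OOP to £12179, over the £10050 cap, so member pays £10050 − £6496 = £3554.

£3554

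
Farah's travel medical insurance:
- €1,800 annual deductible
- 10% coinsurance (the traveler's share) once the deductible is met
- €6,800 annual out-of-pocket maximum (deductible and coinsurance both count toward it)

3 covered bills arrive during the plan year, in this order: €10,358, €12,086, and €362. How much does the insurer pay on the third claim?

Bill 1, €10,358: deductible takes €1,800, €8,558 remains; coinsurance €8,558 × 10% = €855.80. Cost to traveler: €2,655.80. OOP to date €2,655.80. Plan pays €10,358 − €2,655.80 = €7,702.20.
Bill 2, €12,086: deductible already satisfied, so traveler's share is 10% × €12,086 = €1,208.60. Cost to traveler: €1,208.60. OOP to date €3,864.40. Plan pays €12,086 − €1,208.60 = €10,877.40.
Bill 3, €362: 10% coinsurance on €362 = €36.20. Traveler pays €36.20; OOP now €3,900.60. Insurer: €362 − €36.20 = €325.80.

€325.80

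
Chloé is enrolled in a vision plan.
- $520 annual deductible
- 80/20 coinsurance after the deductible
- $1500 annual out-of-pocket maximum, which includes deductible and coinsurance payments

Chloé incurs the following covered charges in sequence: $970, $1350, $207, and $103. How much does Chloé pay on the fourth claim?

$20.60

Claim 1 ($970): deductible takes $520, $450 remains; member's 20% is $90. Member owes $610 (running OOP $610).
Claim 2 ($1350): deductible met; 20% of $1350 = $270. Member pays $270; OOP now $880.
Claim 3 ($207): 20% coinsurance on $207 = $41.40. Member pays $41.40; OOP now $921.40.
Claim 4 ($103): 20% coinsurance on $103 = $20.60. Cost to member: $20.60. OOP to date $942.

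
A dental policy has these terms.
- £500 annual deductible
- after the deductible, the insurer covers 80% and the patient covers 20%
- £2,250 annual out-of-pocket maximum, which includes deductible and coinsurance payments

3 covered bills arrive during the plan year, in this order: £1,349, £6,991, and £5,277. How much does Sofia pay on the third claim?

£182

Bill 1, £1,349: deductible takes £500, £849 remains; 20% of £849 = £169.80. Patient pays £669.80; OOP now £669.80.
Bill 2, £6,991: deductible already satisfied, so patient's share is 20% × £6,991 = £1,398.20. Cost to patient: £1,398.20. OOP to date £2,068.
Bill 3, £5,277: deductible already satisfied, so patient's share is 20% × £5,277 = £1,055.40. Adding that to £2,068 gives £3,123.40, past the £2,250 cap; patient pays only £2,250 − £2,068 = £182.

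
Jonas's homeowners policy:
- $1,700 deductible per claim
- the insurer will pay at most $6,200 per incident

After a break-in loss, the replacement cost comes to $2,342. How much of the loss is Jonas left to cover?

$1,700

Subtract the deductible: $2,342 − $1,700 = $642.
$642 is within the $6,200 limit, so the insurer pays $642.
Out of pocket: $2,342 − $642 = $1,700.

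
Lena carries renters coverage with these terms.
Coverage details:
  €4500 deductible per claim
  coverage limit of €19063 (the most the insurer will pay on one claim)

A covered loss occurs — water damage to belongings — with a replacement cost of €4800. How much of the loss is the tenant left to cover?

After the deductible, €4800 − €4500 = €300 remains.
That's under the €19063 cap, so the insurer reimburses the full €300.
Out of pocket: €4800 − €300 = €4500.

€4500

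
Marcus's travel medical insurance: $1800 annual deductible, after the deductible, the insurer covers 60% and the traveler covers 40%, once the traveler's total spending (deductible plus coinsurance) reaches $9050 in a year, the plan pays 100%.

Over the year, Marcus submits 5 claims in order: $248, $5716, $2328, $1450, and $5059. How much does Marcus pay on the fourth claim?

$580

Bill 1, $248: fully absorbed by the deductible. Traveler owes $248 (running OOP $248).
Bill 2, $5716: $1552 finishes the deductible; $4164 goes to coinsurance; 40% of $4164 = $1665.60. Traveler owes $3217.60 (running OOP $3465.60).
Bill 3, $2328: 40% coinsurance on $2328 = $931.20. Traveler pays $931.20; OOP now $4396.80.
Bill 4, $1450: 40% coinsurance on $1450 = $580. Traveler owes $580 (running OOP $4976.80).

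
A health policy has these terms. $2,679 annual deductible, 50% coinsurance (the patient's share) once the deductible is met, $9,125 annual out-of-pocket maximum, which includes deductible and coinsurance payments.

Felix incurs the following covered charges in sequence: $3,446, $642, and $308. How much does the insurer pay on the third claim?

Bill 1, $3,446: $2,679 finishes the deductible; $767 goes to coinsurance; patient's 50% is $383.50. Cost to patient: $3,062.50. OOP to date $3,062.50. Plan pays $3,446 − $3,062.50 = $383.50.
Bill 2, $642: deductible met; 50% of $642 = $321. Cost to patient: $321. OOP to date $3,383.50. Plan pays $642 − $321 = $321.
Bill 3, $308: 50% coinsurance on $308 = $154. Cost to patient: $154. OOP to date $3,537.50. Insurer: $308 − $154 = $154.

$154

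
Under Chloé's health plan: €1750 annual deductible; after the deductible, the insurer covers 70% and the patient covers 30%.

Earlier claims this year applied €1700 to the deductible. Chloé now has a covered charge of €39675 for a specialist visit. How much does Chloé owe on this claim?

€1700 of the €1750 deductible is already met, leaving €50.
After the €50 deductible portion, €39675 − €50 = €39625 is subject to coinsurance.
Coinsurance: €39625 × 30% = €11887.50.
So the patient owes €50 + €11887.50 = €11937.50.

€11937.50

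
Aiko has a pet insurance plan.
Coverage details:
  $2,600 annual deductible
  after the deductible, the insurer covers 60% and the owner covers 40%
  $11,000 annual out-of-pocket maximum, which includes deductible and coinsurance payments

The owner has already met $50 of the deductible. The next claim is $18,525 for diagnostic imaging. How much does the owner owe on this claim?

Remaining deductible: $2,600 − $50 = $2,550.
The remaining $15,975 (= $18,525 − $2,550) moves to coinsurance.
Owner's 40% share of $15,975 is $6,390.
So the owner owes $2,550 + $6,390 = $8,940 before any cap.
Total out-of-pocket so far would be $50 + $8,940 = $8,990, below the $11,000 cap — no reduction.

$8,940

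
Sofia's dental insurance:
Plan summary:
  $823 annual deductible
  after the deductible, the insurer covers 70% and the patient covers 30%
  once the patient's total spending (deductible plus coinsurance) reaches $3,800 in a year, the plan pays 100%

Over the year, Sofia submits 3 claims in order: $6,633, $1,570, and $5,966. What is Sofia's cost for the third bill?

$763

#1 ($6,633): $823 to deductible, leaving $5,810; patient's 30% is $1,743. Cost to patient: $2,566. OOP to date $2,566.
#2 ($1,570): deductible already satisfied, so patient's share is 30% × $1,570 = $471. Patient owes $471 (running OOP $3,037).
#3 ($5,966): 30% coinsurance on $5,966 = $1,789.80. That would push OOP to $4,826.80, over the $3,800 cap, so patient pays $3,800 − $3,037 = $763.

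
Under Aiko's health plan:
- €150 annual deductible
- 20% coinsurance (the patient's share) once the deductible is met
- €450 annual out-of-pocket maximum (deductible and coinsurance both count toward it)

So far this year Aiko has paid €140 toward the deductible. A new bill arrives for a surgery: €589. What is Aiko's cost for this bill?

€125.80

Deductible still to meet: €150 − €140 = €10.
The remaining €579 (= €589 − €10) moves to coinsurance.
Coinsurance: €579 × 20% = €115.80.
That puts the patient's cost at €10 + €115.80 = €125.80 before any cap.
Cumulative spending €140 + €125.80 = €265.80 stays under the €450 maximum.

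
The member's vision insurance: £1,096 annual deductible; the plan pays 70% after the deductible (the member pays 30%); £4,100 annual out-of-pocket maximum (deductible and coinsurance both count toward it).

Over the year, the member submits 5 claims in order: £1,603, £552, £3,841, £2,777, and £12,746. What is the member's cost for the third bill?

#1 (£1,603): deductible takes £1,096, £507 remains; coinsurance £507 × 30% = £152.10. Member pays £1,248.10; OOP now £1,248.10.
#2 (£552): 30% coinsurance on £552 = £165.60. Member pays £165.60; OOP now £1,413.70.
#3 (£3,841): deductible met; 30% of £3,841 = £1,152.30. Member pays £1,152.30; OOP now £2,566.

£1,152.30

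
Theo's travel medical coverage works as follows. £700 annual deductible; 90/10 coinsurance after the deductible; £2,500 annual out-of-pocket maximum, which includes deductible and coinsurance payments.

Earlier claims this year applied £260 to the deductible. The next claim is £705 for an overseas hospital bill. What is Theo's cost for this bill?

£466.50

£260 of the £700 deductible is already met, leaving £440.
After the £440 deductible portion, £705 − £440 = £265 is subject to coinsurance.
Coinsurance: £265 × 10% = £26.50.
That puts the traveler's cost at £440 + £26.50 = £466.50 before any cap.
Total out-of-pocket so far would be £260 + £466.50 = £726.50, below the £2,500 cap — no reduction.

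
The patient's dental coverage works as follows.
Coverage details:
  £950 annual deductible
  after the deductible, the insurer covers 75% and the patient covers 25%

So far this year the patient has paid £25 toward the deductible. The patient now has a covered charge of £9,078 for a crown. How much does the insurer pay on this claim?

Remaining deductible: £950 − £25 = £925.
The remaining £8,153 (= £9,078 − £925) moves to coinsurance.
25% of £8,153 = £2,038.25 falls to the patient.
So the patient owes £925 + £2,038.25 = £2,963.25.
The plan picks up £9,078 − £2,963.25 = £6,114.75.

£6,114.75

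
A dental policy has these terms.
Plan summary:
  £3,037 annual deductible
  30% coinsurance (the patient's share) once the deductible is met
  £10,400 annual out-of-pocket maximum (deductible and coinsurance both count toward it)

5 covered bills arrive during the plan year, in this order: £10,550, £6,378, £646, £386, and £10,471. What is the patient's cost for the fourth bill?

Claim 1 (£10,550): £3,037 finishes the deductible; £7,513 goes to coinsurance; patient's 30% is £2,253.90. Patient owes £5,290.90 (running OOP £5,290.90).
Claim 2 (£6,378): deductible already satisfied, so patient's share is 30% × £6,378 = £1,913.40. Cost to patient: £1,913.40. OOP to date £7,204.30.
Claim 3 (£646): deductible met; 30% of £646 = £193.80. Patient pays £193.80; OOP now £7,398.10.
Claim 4 (£386): 30% coinsurance on £386 = £115.80. Patient pays £115.80; OOP now £7,513.90.

£115.80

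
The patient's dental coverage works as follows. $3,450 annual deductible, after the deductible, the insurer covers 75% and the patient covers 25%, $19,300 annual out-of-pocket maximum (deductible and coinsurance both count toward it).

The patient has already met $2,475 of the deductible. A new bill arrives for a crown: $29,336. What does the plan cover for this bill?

$2,475 of the $3,450 deductible is already met, leaving $975.
That leaves $29,336 − $975 = $28,361 for coinsurance.
Patient's 25% share of $28,361 is $7,090.25.
That puts the patient's cost at $975 + $7,090.25 = $8,065.25 before any cap.
Total out-of-pocket so far would be $2,475 + $8,065.25 = $10,540.25, below the $19,300 cap — no reduction.
The insurer covers the remainder: $29,336 − $8,065.25 = $21,270.75.

$21,270.75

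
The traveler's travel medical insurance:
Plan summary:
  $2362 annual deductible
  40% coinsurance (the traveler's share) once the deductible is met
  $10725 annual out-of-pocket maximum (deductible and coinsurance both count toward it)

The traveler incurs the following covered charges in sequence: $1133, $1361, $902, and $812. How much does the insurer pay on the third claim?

$541.20

Bill 1, $1133: all of it applies to the deductible. Traveler pays $1133; OOP now $1133. Plan pays $1133 − $1133 = $0.
Bill 2, $1361: $1229 finishes the deductible; $132 goes to coinsurance; coinsurance $132 × 40% = $52.80. Traveler owes $1281.80 (running OOP $2414.80). Plan pays $1361 − $1281.80 = $79.20.
Bill 3, $902: deductible met; 40% of $902 = $360.80. Traveler pays $360.80; OOP now $2775.60. Insurer: $902 − $360.80 = $541.20.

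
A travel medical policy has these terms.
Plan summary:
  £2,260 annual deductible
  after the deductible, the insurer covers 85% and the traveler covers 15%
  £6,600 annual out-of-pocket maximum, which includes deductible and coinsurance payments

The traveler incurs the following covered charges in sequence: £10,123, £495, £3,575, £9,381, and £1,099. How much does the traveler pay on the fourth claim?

Bill 1, £10,123: deductible takes £2,260, £7,863 remains; coinsurance £7,863 × 15% = £1,179.45. Cost to traveler: £3,439.45. OOP to date £3,439.45.
Bill 2, £495: 15% coinsurance on £495 = £74.25. Cost to traveler: £74.25. OOP to date £3,513.70.
Bill 3, £3,575: 15% coinsurance on £3,575 = £536.25. Cost to traveler: £536.25. OOP to date £4,049.95.
Bill 4, £9,381: 15% coinsurance on £9,381 = £1,407.15. Traveler pays £1,407.15; OOP now £5,457.10.

£1,407.15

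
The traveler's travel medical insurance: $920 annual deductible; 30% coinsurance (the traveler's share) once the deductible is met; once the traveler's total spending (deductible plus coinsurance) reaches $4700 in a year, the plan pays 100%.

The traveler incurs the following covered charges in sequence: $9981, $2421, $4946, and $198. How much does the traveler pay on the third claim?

Claim 1 ($9981): $920 to deductible, leaving $9061; traveler's 30% is $2718.30. Traveler owes $3638.30 (running OOP $3638.30).
Claim 2 ($2421): deductible already satisfied, so traveler's share is 30% × $2421 = $726.30. Traveler owes $726.30 (running OOP $4364.60).
Claim 3 ($4946): 30% coinsurance on $4946 = $1483.80. Adding that to $4364.60 gives $5848.40, past the $4700 cap; traveler pays only $4700 − $4364.60 = $335.40.

$335.40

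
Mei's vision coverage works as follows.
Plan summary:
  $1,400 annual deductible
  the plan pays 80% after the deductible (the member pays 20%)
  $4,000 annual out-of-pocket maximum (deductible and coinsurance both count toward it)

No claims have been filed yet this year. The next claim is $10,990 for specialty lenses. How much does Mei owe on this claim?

Deductible not yet touched, so the first $1,400 of the bill goes to the deductible.
The remaining $9,590 (= $10,990 − $1,400) moves to coinsurance.
Coinsurance: $9,590 × 20% = $1,918.
Member responsibility before any cap: $1,400 + $1,918 = $3,318.
Year-to-date out-of-pocket becomes $0 + $3,318 = $3,318, still under the $4,000 maximum, so no cap applies.

$3,318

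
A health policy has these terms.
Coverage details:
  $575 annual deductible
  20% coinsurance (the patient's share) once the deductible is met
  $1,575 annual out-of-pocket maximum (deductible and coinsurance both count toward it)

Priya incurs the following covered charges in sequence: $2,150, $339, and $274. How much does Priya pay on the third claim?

Bill 1, $2,150: $575 finishes the deductible; $1,575 goes to coinsurance; coinsurance $1,575 × 20% = $315. Patient owes $890 (running OOP $890).
Bill 2, $339: deductible met; 20% of $339 = $67.80. Patient owes $67.80 (running OOP $957.80).
Bill 3, $274: deductible already satisfied, so patient's share is 20% × $274 = $54.80. Patient pays $54.80; OOP now $1,012.60.

$54.80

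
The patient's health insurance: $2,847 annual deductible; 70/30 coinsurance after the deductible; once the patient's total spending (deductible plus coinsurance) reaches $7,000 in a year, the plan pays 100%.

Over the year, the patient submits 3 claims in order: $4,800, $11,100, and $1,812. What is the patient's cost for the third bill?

$237.10

Bill 1, $4,800: $2,847 to deductible, leaving $1,953; 30% of $1,953 = $585.90. Cost to patient: $3,432.90. OOP to date $3,432.90.
Bill 2, $11,100: 30% coinsurance on $11,100 = $3,330. Cost to patient: $3,330. OOP to date $6,762.90.
Bill 3, $1,812: deductible met; 30% of $1,812 = $543.60. That would push OOP to $7,306.50, over the $7,000 cap, so patient pays $7,000 − $6,762.90 = $237.10.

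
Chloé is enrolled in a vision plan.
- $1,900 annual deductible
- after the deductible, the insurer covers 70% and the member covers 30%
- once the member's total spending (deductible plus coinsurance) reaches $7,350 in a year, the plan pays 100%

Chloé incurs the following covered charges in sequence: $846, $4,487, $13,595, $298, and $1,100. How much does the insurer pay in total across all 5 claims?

#1 ($846): fully absorbed by the deductible. Member owes $846 (running OOP $846). Plan pays $846 − $846 = $0.
#2 ($4,487): deductible takes $1,054, $3,433 remains; member's 30% is $1,029.90. Cost to member: $2,083.90. OOP to date $2,929.90. Insurer: $4,487 − $2,083.90 = $2,403.10.
#3 ($13,595): deductible met; 30% of $13,595 = $4,078.50. Cost to member: $4,078.50. OOP to date $7,008.40. Plan pays $13,595 − $4,078.50 = $9,516.50.
#4 ($298): 30% coinsurance on $298 = $89.40. Member pays $89.40; OOP now $7,097.80. Insurer: $298 − $89.40 = $208.60.
#5 ($1,100): 30% coinsurance on $1,100 = $330. That would push OOP to $7,427.80, over the $7,350 cap, so member pays $7,350 − $7,097.80 = $252.20. Insurer: $1,100 − $252.20 = $847.80.
Insurer total = bills − member's total = $20,326 − $7,350 = $12,976.

$12,976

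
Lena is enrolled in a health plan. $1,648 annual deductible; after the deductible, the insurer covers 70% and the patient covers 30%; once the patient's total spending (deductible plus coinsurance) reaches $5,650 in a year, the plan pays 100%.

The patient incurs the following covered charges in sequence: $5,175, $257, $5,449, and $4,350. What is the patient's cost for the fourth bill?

$1,232.10

Claim 1 — $5,175: $1,648 finishes the deductible; $3,527 goes to coinsurance; patient's 30% is $1,058.10. Cost to patient: $2,706.10. OOP to date $2,706.10.
Claim 2 — $257: deductible met; 30% of $257 = $77.10. Cost to patient: $77.10. OOP to date $2,783.20.
Claim 3 — $5,449: 30% coinsurance on $5,449 = $1,634.70. Cost to patient: $1,634.70. OOP to date $4,417.90.
Claim 4 — $4,350: 30% coinsurance on $4,350 = $1,305. OOP would hit $5,722.90 > $5,650, so the cap limits the patient to $5,650 − $4,417.90 = $1,232.10.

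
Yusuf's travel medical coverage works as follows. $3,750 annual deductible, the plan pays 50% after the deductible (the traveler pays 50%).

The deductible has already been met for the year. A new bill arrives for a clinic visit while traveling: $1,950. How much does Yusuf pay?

$975

With the deductible met, the entire $1,950 is subject to coinsurance.
Traveler's 50% share of $1,950 is $975.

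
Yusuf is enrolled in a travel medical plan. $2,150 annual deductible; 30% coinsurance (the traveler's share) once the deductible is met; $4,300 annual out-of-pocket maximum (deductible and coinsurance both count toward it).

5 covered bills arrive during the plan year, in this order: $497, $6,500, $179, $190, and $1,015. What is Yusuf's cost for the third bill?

Bill 1, $497: all of it applies to the deductible. Cost to traveler: $497. OOP to date $497.
Bill 2, $6,500: $1,653 to deductible, leaving $4,847; traveler's 30% is $1,454.10. Traveler owes $3,107.10 (running OOP $3,604.10).
Bill 3, $179: deductible met; 30% of $179 = $53.70. Traveler pays $53.70; OOP now $3,657.80.

$53.70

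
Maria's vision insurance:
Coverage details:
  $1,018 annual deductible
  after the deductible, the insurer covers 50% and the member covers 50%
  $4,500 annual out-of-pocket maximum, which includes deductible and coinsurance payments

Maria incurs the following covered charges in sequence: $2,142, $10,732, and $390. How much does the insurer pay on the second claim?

Bill 1, $2,142: $1,018 to deductible, leaving $1,124; coinsurance $1,124 × 50% = $562. Member owes $1,580 (running OOP $1,580). Plan pays $2,142 − $1,580 = $562.
Bill 2, $10,732: deductible met; 50% of $10,732 = $5,366. That would push OOP to $6,946, over the $4,500 cap, so member pays $4,500 − $1,580 = $2,920. Insurer: $10,732 − $2,920 = $7,812.

$7,812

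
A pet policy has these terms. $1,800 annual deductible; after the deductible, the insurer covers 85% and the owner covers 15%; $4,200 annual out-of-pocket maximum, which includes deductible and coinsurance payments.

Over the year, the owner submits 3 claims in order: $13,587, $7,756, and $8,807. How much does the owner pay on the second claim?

$631.95

Bill 1, $13,587: deductible takes $1,800, $11,787 remains; coinsurance $11,787 × 15% = $1,768.05. Cost to owner: $3,568.05. OOP to date $3,568.05.
Bill 2, $7,756: deductible met; 15% of $7,756 = $1,163.40. That would push OOP to $4,731.45, over the $4,200 cap, so owner pays $4,200 − $3,568.05 = $631.95.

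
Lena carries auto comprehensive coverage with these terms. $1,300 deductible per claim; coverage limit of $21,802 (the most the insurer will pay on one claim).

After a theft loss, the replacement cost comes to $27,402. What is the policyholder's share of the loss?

$5,600

After the deductible, $27,402 − $1,300 = $26,102 remains.
$26,102 exceeds the $21,802 limit, so the insurer pays the limit: $21,802.
The policyholder bears the rest of the original loss: $27,402 − $21,802 = $5,600.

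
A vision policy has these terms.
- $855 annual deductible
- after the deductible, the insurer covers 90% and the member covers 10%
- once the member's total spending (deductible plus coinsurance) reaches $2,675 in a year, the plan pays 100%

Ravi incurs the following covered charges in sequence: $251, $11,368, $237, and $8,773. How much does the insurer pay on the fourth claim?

$8,053.10

Bill 1, $251: all of it applies to the deductible. Member owes $251 (running OOP $251). Plan pays $251 − $251 = $0.
Bill 2, $11,368: $604 finishes the deductible; $10,764 goes to coinsurance; coinsurance $10,764 × 10% = $1,076.40. Member owes $1,680.40 (running OOP $1,931.40). Plan pays $11,368 − $1,680.40 = $9,687.60.
Bill 3, $237: deductible already satisfied, so member's share is 10% × $237 = $23.70. Member owes $23.70 (running OOP $1,955.10). Plan pays $237 − $23.70 = $213.30.
Bill 4, $8,773: 10% coinsurance on $8,773 = $877.30. OOP would hit $2,832.40 > $2,675, so the cap limits the member to $2,675 − $1,955.10 = $719.90. Plan pays $8,773 − $719.90 = $8,053.10.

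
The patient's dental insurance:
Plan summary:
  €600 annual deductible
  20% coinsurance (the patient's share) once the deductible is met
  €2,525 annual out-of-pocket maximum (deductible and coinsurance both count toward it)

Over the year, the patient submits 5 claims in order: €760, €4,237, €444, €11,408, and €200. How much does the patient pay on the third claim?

€88.80

Claim 1 — €760: deductible takes €600, €160 remains; coinsurance €160 × 20% = €32. Patient pays €632; OOP now €632.
Claim 2 — €4,237: 20% coinsurance on €4,237 = €847.40. Patient pays €847.40; OOP now €1,479.40.
Claim 3 — €444: deductible met; 20% of €444 = €88.80. Patient owes €88.80 (running OOP €1,568.20).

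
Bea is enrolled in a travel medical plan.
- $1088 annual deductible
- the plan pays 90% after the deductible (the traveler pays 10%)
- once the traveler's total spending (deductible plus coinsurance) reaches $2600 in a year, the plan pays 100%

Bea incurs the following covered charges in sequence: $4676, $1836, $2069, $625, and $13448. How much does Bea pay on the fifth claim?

$700.20

Claim 1 — $4676: deductible takes $1088, $3588 remains; coinsurance $3588 × 10% = $358.80. Cost to traveler: $1446.80. OOP to date $1446.80.
Claim 2 — $1836: 10% coinsurance on $1836 = $183.60. Traveler owes $183.60 (running OOP $1630.40).
Claim 3 — $2069: deductible met; 10% of $2069 = $206.90. Traveler pays $206.90; OOP now $1837.30.
Claim 4 — $625: deductible met; 10% of $625 = $62.50. Cost to traveler: $62.50. OOP to date $1899.80.
Claim 5 — $13448: deductible already satisfied, so traveler's share is 10% × $13448 = $1344.80. That would push OOP to $3244.60, over the $2600 cap, so traveler pays $2600 − $1899.80 = $700.20.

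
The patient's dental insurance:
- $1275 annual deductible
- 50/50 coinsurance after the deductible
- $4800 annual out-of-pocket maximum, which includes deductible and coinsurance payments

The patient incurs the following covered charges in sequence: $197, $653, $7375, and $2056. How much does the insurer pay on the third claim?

#1 ($197): all of it applies to the deductible. Patient owes $197 (running OOP $197). Insurer: $197 − $197 = $0.
#2 ($653): all of it applies to the deductible. Patient owes $653 (running OOP $850). Insurer: $653 − $653 = $0.
#3 ($7375): $425 to deductible, leaving $6950; 50% of $6950 = $3475. Patient owes $3900 (running OOP $4750). Insurer: $7375 − $3900 = $3475.

$3475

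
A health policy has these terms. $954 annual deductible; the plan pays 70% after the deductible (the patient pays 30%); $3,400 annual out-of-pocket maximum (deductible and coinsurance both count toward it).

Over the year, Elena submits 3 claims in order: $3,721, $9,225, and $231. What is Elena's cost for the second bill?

$1,615.90

#1 ($3,721): $954 finishes the deductible; $2,767 goes to coinsurance; 30% of $2,767 = $830.10. Patient owes $1,784.10 (running OOP $1,784.10).
#2 ($9,225): deductible already satisfied, so patient's share is 30% × $9,225 = $2,767.50. Adding that to $1,784.10 gives $4,551.60, past the $3,400 cap; patient pays only $3,400 − $1,784.10 = $1,615.90.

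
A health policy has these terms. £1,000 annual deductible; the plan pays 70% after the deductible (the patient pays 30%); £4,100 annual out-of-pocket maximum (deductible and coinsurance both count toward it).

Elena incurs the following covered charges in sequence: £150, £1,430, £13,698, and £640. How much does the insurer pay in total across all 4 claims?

£11,818

Claim 1 (£150): fully absorbed by the deductible. Patient owes £150 (running OOP £150). Insurer: £150 − £150 = £0.
Claim 2 (£1,430): £850 finishes the deductible; £580 goes to coinsurance; coinsurance £580 × 30% = £174. Patient pays £1,024; OOP now £1,174. Insurer: £1,430 − £1,024 = £406.
Claim 3 (£13,698): deductible already satisfied, so patient's share is 30% × £13,698 = £4,109.40. That would push OOP to £5,283.40, over the £4,100 cap, so patient pays £4,100 − £1,174 = £2,926. Plan pays £13,698 − £2,926 = £10,772.
Claim 4 (£640): deductible already satisfied, so patient's share is 30% × £640 = £192. Adding that to £4,100 gives £4,292, past the £4,100 cap; patient pays only £4,100 − £4,100 = £0. Plan pays £640 − £0 = £640.
Insurer total: £0 + £406 + £10,772 + £640 = £11,818.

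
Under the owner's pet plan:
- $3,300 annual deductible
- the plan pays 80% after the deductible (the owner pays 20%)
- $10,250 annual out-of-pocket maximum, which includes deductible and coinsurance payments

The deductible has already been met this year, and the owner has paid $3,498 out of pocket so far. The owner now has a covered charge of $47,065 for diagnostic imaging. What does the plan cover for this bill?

With the deductible met, the entire $47,065 is subject to coinsurance.
Coinsurance: $47,065 × 20% = $9,413.
Year-to-date out-of-pocket would reach $3,498 + $9,413 = $12,911, above the $10,250 maximum, so the owner pays only $10,250 − $3,498 = $6,752.
The plan picks up $47,065 − $6,752 = $40,313.

$40,313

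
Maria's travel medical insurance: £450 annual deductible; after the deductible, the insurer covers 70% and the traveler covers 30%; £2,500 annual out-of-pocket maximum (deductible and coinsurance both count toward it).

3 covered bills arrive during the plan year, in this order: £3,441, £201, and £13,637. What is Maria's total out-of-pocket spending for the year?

Claim 1 (£3,441): £450 to deductible, leaving £2,991; traveler's 30% is £897.30. Traveler pays £1,347.30; OOP now £1,347.30.
Claim 2 (£201): deductible met; 30% of £201 = £60.30. Traveler owes £60.30 (running OOP £1,407.60).
Claim 3 (£13,637): 30% coinsurance on £13,637 = £4,091.10. OOP would hit £5,498.70 > £2,500, so the cap limits the traveler to £2,500 − £1,407.60 = £1,092.40.
Total paid by the traveler: £1,347.30 + £60.30 + £1,092.40 = £2,500.

£2,500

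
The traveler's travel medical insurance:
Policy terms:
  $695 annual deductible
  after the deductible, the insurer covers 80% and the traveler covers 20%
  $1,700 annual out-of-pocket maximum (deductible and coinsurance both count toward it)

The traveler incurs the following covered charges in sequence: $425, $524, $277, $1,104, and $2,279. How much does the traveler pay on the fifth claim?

$455.80

Claim 1 ($425): fully absorbed by the deductible. Traveler pays $425; OOP now $425.
Claim 2 ($524): $270 finishes the deductible; $254 goes to coinsurance; coinsurance $254 × 20% = $50.80. Cost to traveler: $320.80. OOP to date $745.80.
Claim 3 ($277): 20% coinsurance on $277 = $55.40. Cost to traveler: $55.40. OOP to date $801.20.
Claim 4 ($1,104): deductible already satisfied, so traveler's share is 20% × $1,104 = $220.80. Traveler pays $220.80; OOP now $1,022.
Claim 5 ($2,279): deductible already satisfied, so traveler's share is 20% × $2,279 = $455.80. Cost to traveler: $455.80. OOP to date $1,477.80.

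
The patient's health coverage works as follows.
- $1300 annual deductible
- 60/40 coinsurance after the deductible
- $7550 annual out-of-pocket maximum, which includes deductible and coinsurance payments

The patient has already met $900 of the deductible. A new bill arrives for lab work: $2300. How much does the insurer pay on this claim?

$1140

Deductible still to meet: $1300 − $900 = $400.
That leaves $2300 − $400 = $1900 for coinsurance.
Patient's 40% share of $1900 is $760.
So the patient owes $400 + $760 = $1160 before any cap.
Year-to-date out-of-pocket becomes $900 + $1160 = $2060, still under the $7550 maximum, so no cap applies.
Insurer pays the balance: $2300 − $1160 = $1140.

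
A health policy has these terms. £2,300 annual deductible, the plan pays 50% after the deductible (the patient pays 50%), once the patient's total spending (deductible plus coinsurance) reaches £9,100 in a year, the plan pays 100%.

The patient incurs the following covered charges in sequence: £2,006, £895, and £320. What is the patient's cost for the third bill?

£160

Bill 1, £2,006: fully absorbed by the deductible. Patient owes £2,006 (running OOP £2,006).
Bill 2, £895: deductible takes £294, £601 remains; 50% of £601 = £300.50. Patient pays £594.50; OOP now £2,600.50.
Bill 3, £320: deductible already satisfied, so patient's share is 50% × £320 = £160. Cost to patient: £160. OOP to date £2,760.50.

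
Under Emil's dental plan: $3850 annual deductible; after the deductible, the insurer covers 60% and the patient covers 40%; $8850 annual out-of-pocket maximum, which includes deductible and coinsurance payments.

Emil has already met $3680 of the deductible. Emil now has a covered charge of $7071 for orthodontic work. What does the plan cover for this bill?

$3680 of the $3850 deductible is already met, leaving $170.
After the $170 deductible portion, $7071 − $170 = $6901 is subject to coinsurance.
Coinsurance: $6901 × 40% = $2760.40.
That puts the patient's cost at $170 + $2760.40 = $2930.40 before any cap.
Cumulative spending $3680 + $2930.40 = $6610.40 stays under the $8850 maximum.
The insurer covers the remainder: $7071 − $2930.40 = $4140.60.

$4140.60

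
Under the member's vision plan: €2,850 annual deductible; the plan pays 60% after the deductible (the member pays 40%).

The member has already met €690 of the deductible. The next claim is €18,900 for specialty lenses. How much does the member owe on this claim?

€8,856

€690 of the €2,850 deductible is already met, leaving €2,160.
That leaves €18,900 − €2,160 = €16,740 for coinsurance.
40% of €16,740 = €6,696 falls to the member.
Member responsibility: €2,160 + €6,696 = €8,856.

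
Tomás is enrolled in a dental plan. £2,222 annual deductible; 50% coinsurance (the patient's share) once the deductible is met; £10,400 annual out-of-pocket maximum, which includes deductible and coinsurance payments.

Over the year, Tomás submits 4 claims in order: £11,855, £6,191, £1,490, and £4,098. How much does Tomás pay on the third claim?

Claim 1 — £11,855: deductible takes £2,222, £9,633 remains; 50% of £9,633 = £4,816.50. Cost to patient: £7,038.50. OOP to date £7,038.50.
Claim 2 — £6,191: deductible already satisfied, so patient's share is 50% × £6,191 = £3,095.50. Patient owes £3,095.50 (running OOP £10,134).
Claim 3 — £1,490: deductible met; 50% of £1,490 = £745. OOP would hit £10,879 > £10,400, so the cap limits the patient to £10,400 − £10,134 = £266.

£266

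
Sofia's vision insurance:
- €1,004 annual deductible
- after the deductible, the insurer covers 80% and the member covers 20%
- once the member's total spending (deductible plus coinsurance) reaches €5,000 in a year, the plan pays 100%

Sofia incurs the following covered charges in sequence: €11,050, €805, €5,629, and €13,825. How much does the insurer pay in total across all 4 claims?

€26,309

Claim 1 (€11,050): €1,004 to deductible, leaving €10,046; coinsurance €10,046 × 20% = €2,009.20. Cost to member: €3,013.20. OOP to date €3,013.20. Insurer: €11,050 − €3,013.20 = €8,036.80.
Claim 2 (€805): 20% coinsurance on €805 = €161. Member pays €161; OOP now €3,174.20. Insurer: €805 − €161 = €644.
Claim 3 (€5,629): deductible met; 20% of €5,629 = €1,125.80. Member owes €1,125.80 (running OOP €4,300). Insurer: €5,629 − €1,125.80 = €4,503.20.
Claim 4 (€13,825): 20% coinsurance on €13,825 = €2,765. OOP would hit €7,065 > €5,000, so the cap limits the member to €5,000 − €4,300 = €700. Insurer: €13,825 − €700 = €13,125.
Insurer total = bills − member's total = €31,309 − €5,000 = €26,309.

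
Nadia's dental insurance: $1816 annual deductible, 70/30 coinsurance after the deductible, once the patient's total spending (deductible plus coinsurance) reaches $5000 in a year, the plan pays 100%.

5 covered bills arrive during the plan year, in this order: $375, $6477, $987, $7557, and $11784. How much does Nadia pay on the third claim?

$296.10

Claim 1 — $375: entire amount goes to the deductible. Patient pays $375; OOP now $375.
Claim 2 — $6477: $1441 to deductible, leaving $5036; coinsurance $5036 × 30% = $1510.80. Cost to patient: $2951.80. OOP to date $3326.80.
Claim 3 — $987: 30% coinsurance on $987 = $296.10. Patient owes $296.10 (running OOP $3622.90).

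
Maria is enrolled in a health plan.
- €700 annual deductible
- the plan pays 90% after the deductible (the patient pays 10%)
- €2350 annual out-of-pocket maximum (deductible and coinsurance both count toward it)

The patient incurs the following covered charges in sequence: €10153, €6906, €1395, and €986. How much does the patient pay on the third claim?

Bill 1, €10153: €700 finishes the deductible; €9453 goes to coinsurance; 10% of €9453 = €945.30. Cost to patient: €1645.30. OOP to date €1645.30.
Bill 2, €6906: deductible met; 10% of €6906 = €690.60. Cost to patient: €690.60. OOP to date €2335.90.
Bill 3, €1395: deductible already satisfied, so patient's share is 10% × €1395 = €139.50. OOP would hit €2475.40 > €2350, so the cap limits the patient to €2350 − €2335.90 = €14.10.

€14.10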